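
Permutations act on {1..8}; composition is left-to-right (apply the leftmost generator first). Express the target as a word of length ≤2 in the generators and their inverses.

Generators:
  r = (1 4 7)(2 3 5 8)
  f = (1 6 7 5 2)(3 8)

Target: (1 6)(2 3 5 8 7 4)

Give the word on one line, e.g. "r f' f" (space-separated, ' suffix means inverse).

r' f'

  after r': (1 7 4)(2 8 5 3)
  after f': (1 6)(2 3 5 8 7 4)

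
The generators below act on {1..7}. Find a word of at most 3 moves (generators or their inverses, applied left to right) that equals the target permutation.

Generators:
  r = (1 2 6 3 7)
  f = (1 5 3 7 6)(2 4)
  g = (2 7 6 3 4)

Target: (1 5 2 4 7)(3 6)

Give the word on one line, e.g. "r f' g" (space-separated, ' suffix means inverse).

f r' r'

  after f: (1 5 3 7 6)(2 4)
  after r': (1 5 6 7 2 4)
  after r': (1 5 2 4 7)(3 6)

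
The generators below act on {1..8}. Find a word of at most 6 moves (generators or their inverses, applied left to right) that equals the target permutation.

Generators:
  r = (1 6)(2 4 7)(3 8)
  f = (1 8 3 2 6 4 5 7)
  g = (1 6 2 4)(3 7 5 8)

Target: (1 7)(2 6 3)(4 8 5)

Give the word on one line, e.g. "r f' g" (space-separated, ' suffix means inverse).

  after f': (1 7 5 4 6 2 3 8)
  after f': (1 5 6 3)(2 8 7 4)
  after f': (1 4 3 7 6 8 5 2)
  after r: (1 7)(2 6 3)(4 8 5)

f' f' f' r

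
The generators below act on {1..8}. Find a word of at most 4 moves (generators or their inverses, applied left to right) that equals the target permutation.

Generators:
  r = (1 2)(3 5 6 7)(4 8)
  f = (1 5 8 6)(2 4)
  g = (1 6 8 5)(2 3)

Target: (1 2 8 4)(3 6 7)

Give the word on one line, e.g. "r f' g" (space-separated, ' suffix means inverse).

r f' f'

  after r: (1 2)(3 5 6 7)(4 8)
  after f': (1 4 5 8 2 6 7 3)
  after f': (1 2 8 4)(3 6 7)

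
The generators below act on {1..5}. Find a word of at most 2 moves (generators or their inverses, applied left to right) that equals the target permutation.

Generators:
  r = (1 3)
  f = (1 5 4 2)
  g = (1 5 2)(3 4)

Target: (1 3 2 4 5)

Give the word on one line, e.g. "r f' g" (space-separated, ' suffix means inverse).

r f'

  after r: (1 3)
  after f': (1 3 2 4 5)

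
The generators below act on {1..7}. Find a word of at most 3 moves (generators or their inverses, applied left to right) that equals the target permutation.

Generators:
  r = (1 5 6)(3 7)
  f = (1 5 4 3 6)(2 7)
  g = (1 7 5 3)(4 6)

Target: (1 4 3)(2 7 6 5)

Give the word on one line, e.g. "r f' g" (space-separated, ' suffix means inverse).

  after g': (1 3 5 7)(4 6)
  after f': (1 4 3)(2 7 6 5)

g' f'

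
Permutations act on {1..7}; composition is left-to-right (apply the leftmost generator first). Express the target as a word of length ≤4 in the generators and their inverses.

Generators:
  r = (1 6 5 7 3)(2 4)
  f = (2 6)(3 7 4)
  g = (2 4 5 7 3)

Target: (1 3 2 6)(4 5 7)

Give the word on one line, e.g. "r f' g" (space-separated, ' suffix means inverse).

  after g: (2 4 5 7 3)
  after g: (2 5 3 4 7)
  after r': (1 3 2 6)(4 5 7)

g g r'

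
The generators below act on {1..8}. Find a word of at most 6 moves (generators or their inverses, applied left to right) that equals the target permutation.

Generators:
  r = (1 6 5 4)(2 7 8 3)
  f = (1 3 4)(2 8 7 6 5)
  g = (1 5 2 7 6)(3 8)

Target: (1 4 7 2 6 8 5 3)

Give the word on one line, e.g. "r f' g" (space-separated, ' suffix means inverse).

r' f r g f'

  after r': (1 4 5 6)(2 3 8 7)
  after f: (2 4)(3 7 8 6)
  after r: (1 6 2)(3 8 5 4 7)
  after g: (2 5 4 6 7 8)
  after f': (1 4 7 2 6 8 5 3)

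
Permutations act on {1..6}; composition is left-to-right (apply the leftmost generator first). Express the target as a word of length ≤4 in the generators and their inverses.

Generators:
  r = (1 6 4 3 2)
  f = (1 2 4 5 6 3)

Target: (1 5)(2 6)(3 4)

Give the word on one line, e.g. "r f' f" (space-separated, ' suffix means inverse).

f f f

  after f: (1 2 4 5 6 3)
  after f: (1 4 6)(2 5 3)
  after f: (1 5)(2 6)(3 4)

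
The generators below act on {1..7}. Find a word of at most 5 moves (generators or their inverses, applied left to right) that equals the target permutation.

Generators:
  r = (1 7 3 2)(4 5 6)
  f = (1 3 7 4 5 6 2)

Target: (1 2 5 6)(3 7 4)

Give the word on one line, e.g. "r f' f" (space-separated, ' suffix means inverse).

  after f: (1 3 7 4 5 6 2)
  after f: (1 7 5 2 3 4 6)
  after r: (1 3 5)(6 7)
  after f': (2 6 3 4 7 5)
  after f': (1 2 5 6)(3 7 4)

f f r f' f'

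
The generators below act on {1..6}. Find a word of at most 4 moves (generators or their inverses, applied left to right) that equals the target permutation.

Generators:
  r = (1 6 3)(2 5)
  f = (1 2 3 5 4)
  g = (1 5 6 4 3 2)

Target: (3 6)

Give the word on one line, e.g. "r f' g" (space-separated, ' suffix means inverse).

g' r g'

  after g': (1 2 3 4 6 5)
  after r: (1 5 6 2)(3 4)
  after g': (3 6)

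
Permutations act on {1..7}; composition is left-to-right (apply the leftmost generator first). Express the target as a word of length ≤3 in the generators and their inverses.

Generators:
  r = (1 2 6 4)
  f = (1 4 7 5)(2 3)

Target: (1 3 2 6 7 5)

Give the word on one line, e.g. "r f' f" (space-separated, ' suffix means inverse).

r f

  after r: (1 2 6 4)
  after f: (1 3 2 6 7 5)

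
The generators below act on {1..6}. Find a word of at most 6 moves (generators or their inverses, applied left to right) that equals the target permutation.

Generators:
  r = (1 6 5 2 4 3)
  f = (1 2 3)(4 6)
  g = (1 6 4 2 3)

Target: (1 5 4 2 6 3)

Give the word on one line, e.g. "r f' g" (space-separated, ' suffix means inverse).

f' g' r' f'

  after f': (1 3 2)(4 6)
  after g': (1 2 3 4)
  after r': (1 5 6)(2 4 3)
  after f': (1 5 4 2 6 3)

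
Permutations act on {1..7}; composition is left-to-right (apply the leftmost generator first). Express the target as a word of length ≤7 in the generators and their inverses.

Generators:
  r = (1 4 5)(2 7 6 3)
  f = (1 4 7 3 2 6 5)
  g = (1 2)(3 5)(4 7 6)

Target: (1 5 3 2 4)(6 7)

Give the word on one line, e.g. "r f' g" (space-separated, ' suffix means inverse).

f f r' g f'

  after f: (1 4 7 3 2 6 5)
  after f: (1 7 2 5 4 3 6)
  after r': (1 2 4 6 5)(3 7)
  after g: (2 7 5)(3 6)
  after f': (1 5 3 2 4)(6 7)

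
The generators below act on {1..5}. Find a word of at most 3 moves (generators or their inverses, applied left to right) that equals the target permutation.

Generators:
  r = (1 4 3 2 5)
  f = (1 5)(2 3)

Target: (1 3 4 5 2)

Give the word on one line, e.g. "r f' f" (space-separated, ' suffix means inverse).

f' r' r'

  after f': (1 5)(2 3)
  after r': (1 2 4)
  after r': (1 3 4 5 2)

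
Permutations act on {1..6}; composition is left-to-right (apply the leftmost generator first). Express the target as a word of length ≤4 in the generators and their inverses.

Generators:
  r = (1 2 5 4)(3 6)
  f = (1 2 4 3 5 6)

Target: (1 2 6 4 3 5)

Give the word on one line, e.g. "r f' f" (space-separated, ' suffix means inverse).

r' f'

  after r': (1 4 5 2)(3 6)
  after f': (1 2 6 4 3 5)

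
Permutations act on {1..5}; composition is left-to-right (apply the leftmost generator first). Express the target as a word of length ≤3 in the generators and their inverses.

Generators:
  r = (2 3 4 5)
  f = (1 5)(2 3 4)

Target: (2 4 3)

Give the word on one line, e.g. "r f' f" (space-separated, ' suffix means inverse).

  after f: (1 5)(2 3 4)
  after f: (2 4 3)

f f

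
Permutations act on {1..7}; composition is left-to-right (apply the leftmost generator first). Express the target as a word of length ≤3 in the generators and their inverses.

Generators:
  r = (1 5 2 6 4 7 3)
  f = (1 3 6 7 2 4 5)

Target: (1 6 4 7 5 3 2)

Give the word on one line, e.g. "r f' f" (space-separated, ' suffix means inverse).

r' f

  after r': (1 3 7 4 6 2 5)
  after f: (1 6 4 7 5 3 2)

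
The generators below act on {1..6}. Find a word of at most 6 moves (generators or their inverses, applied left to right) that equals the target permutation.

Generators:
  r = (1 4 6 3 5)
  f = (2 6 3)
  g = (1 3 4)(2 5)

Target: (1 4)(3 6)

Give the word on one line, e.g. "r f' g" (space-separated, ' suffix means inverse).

g f' g' r'

  after g: (1 3 4)(2 5)
  after f': (1 6 2 5 3 4)
  after g': (1 6 5)
  after r': (1 4)(3 6)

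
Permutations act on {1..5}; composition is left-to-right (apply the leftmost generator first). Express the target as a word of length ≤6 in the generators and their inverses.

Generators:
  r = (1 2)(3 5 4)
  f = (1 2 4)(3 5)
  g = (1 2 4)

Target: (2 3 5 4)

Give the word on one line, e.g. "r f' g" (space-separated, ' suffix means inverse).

  after f: (1 2 4)(3 5)
  after r': (2 5 4)
  after f': (1 4)(2 3 5)
  after g: (2 3 5 4)

f r' f' g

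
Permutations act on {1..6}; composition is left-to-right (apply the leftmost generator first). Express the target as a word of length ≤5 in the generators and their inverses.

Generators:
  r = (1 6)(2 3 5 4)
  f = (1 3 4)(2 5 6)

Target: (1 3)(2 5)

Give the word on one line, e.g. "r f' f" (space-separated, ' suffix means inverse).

f' r' f r' f

  after f': (1 4 3)(2 6 5)
  after r': (1 5 4 2)(3 6)
  after f: (1 6 4 5)(2 3)
  after r': (3 4)(5 6)
  after f: (1 3)(2 5)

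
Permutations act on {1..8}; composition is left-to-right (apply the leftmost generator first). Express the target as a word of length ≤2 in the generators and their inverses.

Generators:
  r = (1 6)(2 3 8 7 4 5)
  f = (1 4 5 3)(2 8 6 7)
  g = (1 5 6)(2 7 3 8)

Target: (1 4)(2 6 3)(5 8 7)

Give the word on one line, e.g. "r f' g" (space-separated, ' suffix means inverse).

  after g: (1 5 6)(2 7 3 8)
  after f': (1 4)(2 6 3)(5 8 7)

g f'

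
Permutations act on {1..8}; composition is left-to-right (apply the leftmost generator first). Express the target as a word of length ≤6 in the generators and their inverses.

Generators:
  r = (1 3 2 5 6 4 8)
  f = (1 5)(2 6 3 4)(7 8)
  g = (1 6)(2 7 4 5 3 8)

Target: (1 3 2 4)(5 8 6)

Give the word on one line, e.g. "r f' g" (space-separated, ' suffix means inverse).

  after r': (1 8 4 6 5 2 3)
  after f: (1 7 8 2 4 3 5 6)
  after g': (1 2 7 3 4 5)
  after r: (1 5 3 8)(2 7)(4 6)
  after g: (1 3 2 4)(5 8 6)

r' f g' r g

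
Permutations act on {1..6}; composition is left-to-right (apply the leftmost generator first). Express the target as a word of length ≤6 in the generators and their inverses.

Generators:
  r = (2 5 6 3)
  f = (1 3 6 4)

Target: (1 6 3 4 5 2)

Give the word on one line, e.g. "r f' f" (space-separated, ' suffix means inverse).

  after f': (1 4 6 3)
  after r': (1 4 5 2 3)
  after f: (2 6 4 5)
  after f: (1 3 6)(2 4 5)
  after f: (1 6 3 4 5 2)

f' r' f f f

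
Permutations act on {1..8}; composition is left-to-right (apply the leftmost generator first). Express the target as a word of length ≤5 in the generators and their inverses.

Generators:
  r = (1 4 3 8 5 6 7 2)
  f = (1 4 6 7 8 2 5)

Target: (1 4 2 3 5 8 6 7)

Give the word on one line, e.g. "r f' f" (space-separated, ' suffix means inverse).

  after r: (1 4 3 8 5 6 7 2)
  after f': (2 5 4 3 7 8)
  after r: (1 4 8)(2 6 7 5 3)
  after f': (2 4 7)(3 8 5)
  after r: (1 4 2 3 5 8 6 7)

r f' r f' r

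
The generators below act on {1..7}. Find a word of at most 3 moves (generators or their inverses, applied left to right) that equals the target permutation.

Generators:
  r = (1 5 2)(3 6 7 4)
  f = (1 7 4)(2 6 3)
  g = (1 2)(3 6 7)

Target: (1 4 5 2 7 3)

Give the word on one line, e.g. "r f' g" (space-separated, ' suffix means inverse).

  after f': (1 4 7)(2 3 6)
  after f': (1 7 4)(2 6 3)
  after r: (1 4 5 2 7 3)

f' f' r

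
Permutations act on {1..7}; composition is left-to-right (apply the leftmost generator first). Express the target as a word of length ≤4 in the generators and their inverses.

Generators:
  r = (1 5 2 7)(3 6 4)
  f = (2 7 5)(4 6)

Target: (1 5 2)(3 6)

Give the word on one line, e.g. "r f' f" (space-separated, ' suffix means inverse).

  after r: (1 5 2 7)(3 6 4)
  after f: (1 2 5 7)(3 4)
  after r': (1 5 2)(3 6)

r f r'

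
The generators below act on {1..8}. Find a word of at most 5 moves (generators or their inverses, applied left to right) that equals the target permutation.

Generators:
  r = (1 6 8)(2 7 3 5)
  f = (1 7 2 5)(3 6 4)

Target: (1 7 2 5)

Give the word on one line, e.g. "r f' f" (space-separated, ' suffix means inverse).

f' f' f'

  after f': (1 5 2 7)(3 4 6)
  after f': (1 2)(3 6 4)(5 7)
  after f': (1 7 2 5)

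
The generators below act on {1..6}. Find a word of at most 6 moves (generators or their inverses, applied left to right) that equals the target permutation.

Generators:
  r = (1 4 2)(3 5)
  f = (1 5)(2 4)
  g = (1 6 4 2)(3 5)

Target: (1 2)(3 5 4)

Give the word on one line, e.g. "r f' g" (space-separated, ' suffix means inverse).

  after f': (1 5)(2 4)
  after r': (1 3 5 2)
  after r': (1 5 4)
  after f: (2 4 5)
  after r': (1 2)(3 5 4)

f' r' r' f r'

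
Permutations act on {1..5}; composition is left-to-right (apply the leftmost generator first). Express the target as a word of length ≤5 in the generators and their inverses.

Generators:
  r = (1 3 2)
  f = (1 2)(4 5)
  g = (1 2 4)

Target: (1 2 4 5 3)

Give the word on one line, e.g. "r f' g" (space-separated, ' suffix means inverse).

  after r: (1 3 2)
  after f: (1 3)(4 5)
  after r: (1 2)(4 5)
  after g': (2 4 5)
  after r': (1 2 4 5 3)

r f r g' r'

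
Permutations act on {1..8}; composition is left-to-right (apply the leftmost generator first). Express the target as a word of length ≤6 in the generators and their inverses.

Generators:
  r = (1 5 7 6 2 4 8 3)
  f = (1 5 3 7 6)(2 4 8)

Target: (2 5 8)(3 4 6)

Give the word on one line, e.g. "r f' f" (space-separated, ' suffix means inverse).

  after r': (1 3 8 4 2 6 7 5)
  after f': (1 5 6 3 4 8 2 7)
  after r: (1 7 5 2 6)(3 8 4)
  after f: (1 6 5 4 7 3 2)
  after f: (2 5 8)(3 4 6)

r' f' r f f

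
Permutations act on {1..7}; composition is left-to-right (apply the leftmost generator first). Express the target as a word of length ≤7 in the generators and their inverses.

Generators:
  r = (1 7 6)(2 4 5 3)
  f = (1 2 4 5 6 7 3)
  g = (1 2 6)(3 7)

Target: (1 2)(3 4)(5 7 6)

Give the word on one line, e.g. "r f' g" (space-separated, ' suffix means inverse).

g g f g r

  after g: (1 2 6)(3 7)
  after g: (1 6 2)
  after f: (1 7 3)(4 5 6)
  after g: (1 3 2 6 4 5)
  after r: (1 2)(3 4)(5 7 6)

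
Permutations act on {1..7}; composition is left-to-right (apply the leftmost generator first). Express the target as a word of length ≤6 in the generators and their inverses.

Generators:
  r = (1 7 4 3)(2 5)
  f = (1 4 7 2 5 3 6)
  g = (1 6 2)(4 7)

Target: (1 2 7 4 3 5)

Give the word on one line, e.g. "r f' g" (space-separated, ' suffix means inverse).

  after f: (1 4 7 2 5 3 6)
  after r': (1 7 5 4)(3 6)
  after f': (1 4 6 5)(2 7)
  after f': (2 4 3 5 6)
  after g': (1 2 7 4 3 5)

f r' f' f' g'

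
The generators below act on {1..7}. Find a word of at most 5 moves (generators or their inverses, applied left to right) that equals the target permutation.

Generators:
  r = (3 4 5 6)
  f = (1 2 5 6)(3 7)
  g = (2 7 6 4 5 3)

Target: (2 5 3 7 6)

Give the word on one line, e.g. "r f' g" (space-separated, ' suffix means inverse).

g' r g' r'

  after g': (2 3 5 4 6 7)
  after r: (2 4 3 6 7)
  after g': (2 6)(3 7)(4 5)
  after r': (2 5 3 7 6)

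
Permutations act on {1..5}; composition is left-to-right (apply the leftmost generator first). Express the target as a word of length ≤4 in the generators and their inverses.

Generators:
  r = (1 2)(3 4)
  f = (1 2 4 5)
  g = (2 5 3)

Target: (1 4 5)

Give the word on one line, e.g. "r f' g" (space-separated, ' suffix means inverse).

r' g g r'

  after r': (1 2)(3 4)
  after g: (1 5 3 4 2)
  after g: (1 3 4 5 2)
  after r': (1 4 5)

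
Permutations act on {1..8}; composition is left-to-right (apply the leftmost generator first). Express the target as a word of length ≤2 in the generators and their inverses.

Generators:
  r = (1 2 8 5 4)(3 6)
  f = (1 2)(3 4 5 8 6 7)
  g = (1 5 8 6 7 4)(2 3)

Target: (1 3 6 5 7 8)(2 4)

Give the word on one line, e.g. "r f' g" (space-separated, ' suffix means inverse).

f' g'

  after f': (1 2)(3 7 6 8 5 4)
  after g': (1 3 6 5 7 8)(2 4)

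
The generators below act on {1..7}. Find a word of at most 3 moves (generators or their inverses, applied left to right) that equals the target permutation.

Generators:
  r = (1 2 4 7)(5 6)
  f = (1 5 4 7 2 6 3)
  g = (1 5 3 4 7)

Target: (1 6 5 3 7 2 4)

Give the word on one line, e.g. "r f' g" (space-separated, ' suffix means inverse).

g r

  after g: (1 5 3 4 7)
  after r: (1 6 5 3 7 2 4)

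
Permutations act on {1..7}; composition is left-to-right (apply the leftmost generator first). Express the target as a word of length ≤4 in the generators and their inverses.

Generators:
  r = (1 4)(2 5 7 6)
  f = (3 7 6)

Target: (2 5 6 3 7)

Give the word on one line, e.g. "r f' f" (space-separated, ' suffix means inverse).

  after r': (1 4)(2 6 7 5)
  after f': (1 4)(2 7 5)(3 6)
  after r': (2 5 6 3 7)

r' f' r'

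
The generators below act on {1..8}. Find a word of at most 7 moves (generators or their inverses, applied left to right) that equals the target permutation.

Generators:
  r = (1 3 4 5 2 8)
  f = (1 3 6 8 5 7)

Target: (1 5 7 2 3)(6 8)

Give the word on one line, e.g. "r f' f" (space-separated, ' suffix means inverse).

r' r' f' f' r'

  after r': (1 8 2 5 4 3)
  after r': (1 2 4)(3 8 5)
  after f': (1 2 4 7 5)(3 6)
  after f': (1 2 4 5 7 8 6)
  after r': (1 5 7 2 3)(6 8)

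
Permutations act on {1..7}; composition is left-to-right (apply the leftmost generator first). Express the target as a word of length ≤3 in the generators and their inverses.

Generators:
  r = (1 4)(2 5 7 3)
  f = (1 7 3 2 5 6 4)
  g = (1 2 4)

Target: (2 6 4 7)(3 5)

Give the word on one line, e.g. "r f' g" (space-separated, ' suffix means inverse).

r f

  after r: (1 4)(2 5 7 3)
  after f: (2 6 4 7)(3 5)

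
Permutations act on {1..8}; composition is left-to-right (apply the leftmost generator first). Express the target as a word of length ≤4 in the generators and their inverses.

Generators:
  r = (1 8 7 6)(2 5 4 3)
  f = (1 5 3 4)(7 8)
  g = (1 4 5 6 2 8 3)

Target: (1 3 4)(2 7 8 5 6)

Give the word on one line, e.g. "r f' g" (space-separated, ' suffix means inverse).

g f'

  after g: (1 4 5 6 2 8 3)
  after f': (1 3 4)(2 7 8 5 6)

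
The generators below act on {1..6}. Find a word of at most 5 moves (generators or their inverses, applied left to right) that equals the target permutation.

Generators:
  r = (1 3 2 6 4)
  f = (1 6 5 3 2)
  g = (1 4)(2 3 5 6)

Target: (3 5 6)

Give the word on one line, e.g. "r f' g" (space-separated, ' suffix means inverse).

f g' r' f' f'

  after f: (1 6 5 3 2)
  after g': (1 5 2 4)(3 6)
  after r': (1 5 3 2 6)
  after f': (1 6 2)
  after f': (3 5 6)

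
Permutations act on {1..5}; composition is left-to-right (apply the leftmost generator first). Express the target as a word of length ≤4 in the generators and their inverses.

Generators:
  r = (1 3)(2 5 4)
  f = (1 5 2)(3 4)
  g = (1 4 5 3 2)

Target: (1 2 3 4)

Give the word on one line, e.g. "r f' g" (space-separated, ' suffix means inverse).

  after r: (1 3)(2 5 4)
  after g: (1 2 3 4)

r g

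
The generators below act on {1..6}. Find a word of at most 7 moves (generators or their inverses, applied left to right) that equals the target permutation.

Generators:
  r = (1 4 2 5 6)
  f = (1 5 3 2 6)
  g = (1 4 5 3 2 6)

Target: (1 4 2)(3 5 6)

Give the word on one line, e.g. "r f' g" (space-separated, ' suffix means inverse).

g r' g' f' r'

  after g: (1 4 5 3 2 6)
  after r': (2 5 3 4)
  after g': (1 6 2 4 3)
  after f': (1 2 4 5)(3 6)
  after r': (1 4 2)(3 5 6)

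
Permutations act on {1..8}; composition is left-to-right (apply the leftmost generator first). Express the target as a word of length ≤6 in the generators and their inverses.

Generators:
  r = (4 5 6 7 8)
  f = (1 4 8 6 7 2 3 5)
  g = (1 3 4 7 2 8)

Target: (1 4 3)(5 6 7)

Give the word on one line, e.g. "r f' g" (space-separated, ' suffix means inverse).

  after r': (4 8 7 6 5)
  after g: (1 3 4)(2 8)(5 7 6)
  after r': (1 3 8 2 7 5 6 4)
  after g: (1 4 3)(5 6 7)

r' g r' g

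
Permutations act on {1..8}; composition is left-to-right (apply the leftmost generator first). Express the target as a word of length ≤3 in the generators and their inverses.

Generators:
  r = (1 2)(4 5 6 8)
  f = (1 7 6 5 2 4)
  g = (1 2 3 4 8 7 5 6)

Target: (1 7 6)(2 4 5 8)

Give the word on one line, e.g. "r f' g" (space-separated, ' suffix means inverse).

r' r' f

  after r': (1 2)(4 8 6 5)
  after r': (4 6)(5 8)
  after f: (1 7 6)(2 4 5 8)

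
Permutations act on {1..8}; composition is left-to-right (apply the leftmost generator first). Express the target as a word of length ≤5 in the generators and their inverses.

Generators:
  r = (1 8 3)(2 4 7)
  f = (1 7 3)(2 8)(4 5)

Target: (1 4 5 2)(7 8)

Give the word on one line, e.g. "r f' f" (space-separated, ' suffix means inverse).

  after f: (1 7 3)(2 8)(4 5)
  after r: (1 2 3 8 4 5 7)
  after r: (1 4 5 2)(7 8)

f r r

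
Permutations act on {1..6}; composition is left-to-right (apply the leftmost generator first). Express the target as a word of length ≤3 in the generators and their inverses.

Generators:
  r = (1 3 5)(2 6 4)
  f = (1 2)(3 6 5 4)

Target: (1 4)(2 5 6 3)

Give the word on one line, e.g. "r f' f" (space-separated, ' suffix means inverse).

f r'

  after f: (1 2)(3 6 5 4)
  after r': (1 4)(2 5 6 3)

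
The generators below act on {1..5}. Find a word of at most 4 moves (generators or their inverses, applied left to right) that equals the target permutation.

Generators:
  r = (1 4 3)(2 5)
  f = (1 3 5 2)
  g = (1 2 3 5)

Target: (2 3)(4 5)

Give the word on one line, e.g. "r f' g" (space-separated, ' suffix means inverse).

f' r r g'

  after f': (1 2 5 3)
  after r: (1 5)(3 4)
  after r: (1 2 5 4)
  after g': (2 3)(4 5)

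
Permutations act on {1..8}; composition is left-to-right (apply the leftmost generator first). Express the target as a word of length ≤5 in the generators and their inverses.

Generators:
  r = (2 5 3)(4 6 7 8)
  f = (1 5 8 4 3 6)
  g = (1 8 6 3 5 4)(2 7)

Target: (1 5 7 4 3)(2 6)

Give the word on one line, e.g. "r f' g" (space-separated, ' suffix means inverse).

  after g: (1 8 6 3 5 4)(2 7)
  after f: (1 4 5 3 8)(2 7)
  after r: (1 6 7 5 2 8)(3 4)
  after g': (1 8 4 6 2)(3 5 7)
  after f': (1 5 7 4 3)(2 6)

g f r g' f'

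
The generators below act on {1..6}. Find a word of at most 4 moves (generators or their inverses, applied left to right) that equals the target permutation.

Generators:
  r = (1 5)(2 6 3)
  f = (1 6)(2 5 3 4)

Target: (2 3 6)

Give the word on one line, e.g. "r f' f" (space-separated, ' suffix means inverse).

r r

  after r: (1 5)(2 6 3)
  after r: (2 3 6)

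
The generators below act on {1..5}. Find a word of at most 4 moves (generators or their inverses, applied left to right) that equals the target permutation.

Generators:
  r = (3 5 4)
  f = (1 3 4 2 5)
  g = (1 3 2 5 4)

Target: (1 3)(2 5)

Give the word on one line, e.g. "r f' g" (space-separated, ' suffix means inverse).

g' r

  after g': (1 4 5 2 3)
  after r: (1 3)(2 5)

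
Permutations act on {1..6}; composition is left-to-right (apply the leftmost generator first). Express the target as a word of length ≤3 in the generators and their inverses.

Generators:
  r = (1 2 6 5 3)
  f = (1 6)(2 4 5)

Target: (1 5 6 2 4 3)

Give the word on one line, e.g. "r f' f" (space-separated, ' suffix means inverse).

f r

  after f: (1 6)(2 4 5)
  after r: (1 5 6 2 4 3)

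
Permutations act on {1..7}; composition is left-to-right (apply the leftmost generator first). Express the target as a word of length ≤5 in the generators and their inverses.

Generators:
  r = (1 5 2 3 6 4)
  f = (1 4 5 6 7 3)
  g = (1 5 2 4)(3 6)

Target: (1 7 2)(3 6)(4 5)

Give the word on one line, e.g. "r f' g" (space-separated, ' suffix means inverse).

  after r: (1 5 2 3 6 4)
  after f: (1 6 5 2)(3 7)
  after r': (1 3 7 2 4 6)
  after f': (1 7 2)(3 6)(4 5)

r f r' f'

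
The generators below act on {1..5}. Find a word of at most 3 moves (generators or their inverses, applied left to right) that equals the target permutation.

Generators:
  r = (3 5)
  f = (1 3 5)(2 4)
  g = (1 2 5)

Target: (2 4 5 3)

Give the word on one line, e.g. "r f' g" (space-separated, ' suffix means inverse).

f' g

  after f': (1 5 3)(2 4)
  after g: (2 4 5 3)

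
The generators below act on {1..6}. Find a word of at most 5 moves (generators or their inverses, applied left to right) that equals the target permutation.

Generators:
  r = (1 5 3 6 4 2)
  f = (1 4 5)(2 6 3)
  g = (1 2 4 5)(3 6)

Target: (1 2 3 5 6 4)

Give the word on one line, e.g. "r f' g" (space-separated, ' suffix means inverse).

  after f': (1 5 4)(2 3 6)
  after r: (1 3 4 5 2 6)
  after f: (1 2 3 5 6 4)

f' r f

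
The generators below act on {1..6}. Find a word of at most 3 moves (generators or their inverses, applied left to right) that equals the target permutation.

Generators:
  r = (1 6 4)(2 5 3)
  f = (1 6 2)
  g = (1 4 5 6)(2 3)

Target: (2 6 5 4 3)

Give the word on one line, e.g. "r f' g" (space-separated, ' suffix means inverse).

g r' g

  after g: (1 4 5 6)(2 3)
  after r': (1 6 4 2 5)
  after g: (2 6 5 4 3)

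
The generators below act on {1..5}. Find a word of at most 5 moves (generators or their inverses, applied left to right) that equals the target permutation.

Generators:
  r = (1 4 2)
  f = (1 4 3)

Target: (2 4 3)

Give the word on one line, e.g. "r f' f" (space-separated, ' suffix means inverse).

  after f': (1 3 4)
  after r: (1 3 2)
  after f: (2 4 3)

f' r f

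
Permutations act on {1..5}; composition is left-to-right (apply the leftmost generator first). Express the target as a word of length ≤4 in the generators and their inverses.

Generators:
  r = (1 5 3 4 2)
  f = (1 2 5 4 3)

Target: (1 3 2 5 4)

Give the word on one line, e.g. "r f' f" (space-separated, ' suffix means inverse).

  after r': (1 2 4 3 5)
  after r': (1 4 5 2 3)
  after r': (1 3 2 5 4)

r' r' r'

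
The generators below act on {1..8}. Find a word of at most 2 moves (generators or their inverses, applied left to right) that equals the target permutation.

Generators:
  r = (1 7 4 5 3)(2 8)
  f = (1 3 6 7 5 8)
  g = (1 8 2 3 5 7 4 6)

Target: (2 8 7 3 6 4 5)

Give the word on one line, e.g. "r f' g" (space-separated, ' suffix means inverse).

  after f: (1 3 6 7 5 8)
  after r: (2 8 7 3 6 4 5)

f r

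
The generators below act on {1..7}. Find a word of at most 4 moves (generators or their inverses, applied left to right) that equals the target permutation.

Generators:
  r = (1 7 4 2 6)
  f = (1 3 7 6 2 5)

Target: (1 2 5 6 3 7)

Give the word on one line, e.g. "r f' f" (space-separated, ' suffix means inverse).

r r f' r

  after r: (1 7 4 2 6)
  after r: (1 4 6 7 2)
  after f': (1 4 7 6 3)(2 5)
  after r: (1 2 5 6 3 7)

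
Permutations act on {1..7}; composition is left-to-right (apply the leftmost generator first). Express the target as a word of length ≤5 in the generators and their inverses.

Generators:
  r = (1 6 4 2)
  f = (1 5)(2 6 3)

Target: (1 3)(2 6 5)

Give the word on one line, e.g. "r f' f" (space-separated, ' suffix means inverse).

  after f: (1 5)(2 6 3)
  after r: (1 5 6 3)(2 4)
  after f: (2 4 6)(3 5)
  after r: (1 6)(3 5)
  after f: (1 3)(2 6 5)

f r f r f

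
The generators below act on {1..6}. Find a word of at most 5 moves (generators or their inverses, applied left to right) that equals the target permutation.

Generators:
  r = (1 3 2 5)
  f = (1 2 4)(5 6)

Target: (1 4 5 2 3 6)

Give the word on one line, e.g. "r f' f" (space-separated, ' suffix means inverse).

  after f: (1 2 4)(5 6)
  after r': (1 3)(2 4 5 6)
  after f: (1 3 2)(4 6)
  after r: (1 2 3 5)(4 6)
  after f: (1 4 5 2 3 6)

f r' f r f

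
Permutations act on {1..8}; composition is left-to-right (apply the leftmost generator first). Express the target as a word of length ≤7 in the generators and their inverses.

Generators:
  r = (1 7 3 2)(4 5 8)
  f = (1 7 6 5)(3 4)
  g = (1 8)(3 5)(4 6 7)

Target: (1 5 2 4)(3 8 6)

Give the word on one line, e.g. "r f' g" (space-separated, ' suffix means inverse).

  after r: (1 7 3 2)(4 5 8)
  after f: (1 6 5 8 3 2 7 4)
  after r': (1 6 4 2)(7 8)
  after g': (1 4 2 8 6 7)(3 5)
  after r: (1 5 2 4)(3 8 6)

r f r' g' r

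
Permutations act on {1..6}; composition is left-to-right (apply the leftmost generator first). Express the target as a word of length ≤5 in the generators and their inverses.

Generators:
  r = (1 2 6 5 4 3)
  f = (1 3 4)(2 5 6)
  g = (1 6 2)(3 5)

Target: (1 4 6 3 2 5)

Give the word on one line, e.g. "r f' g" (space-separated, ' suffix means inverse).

  after g': (1 2 6)(3 5)
  after r': (3 6)(4 5)
  after r': (1 3 2)(4 6)
  after g: (1 5 3)(2 6 4)
  after r: (1 4 6 3 2 5)

g' r' r' g r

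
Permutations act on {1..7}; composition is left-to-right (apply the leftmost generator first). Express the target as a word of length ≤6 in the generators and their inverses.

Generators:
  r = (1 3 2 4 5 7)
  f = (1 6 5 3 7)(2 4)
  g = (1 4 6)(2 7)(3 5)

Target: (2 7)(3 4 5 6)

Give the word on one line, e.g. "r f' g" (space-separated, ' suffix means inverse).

r' f' f' g r'

  after r': (1 7 5 4 2 3)
  after f': (1 3 7 6)(2 5)
  after f': (1 5 4 2 6 7)
  after g: (1 3 5 6 2)(4 7)
  after r': (2 7)(3 4 5 6)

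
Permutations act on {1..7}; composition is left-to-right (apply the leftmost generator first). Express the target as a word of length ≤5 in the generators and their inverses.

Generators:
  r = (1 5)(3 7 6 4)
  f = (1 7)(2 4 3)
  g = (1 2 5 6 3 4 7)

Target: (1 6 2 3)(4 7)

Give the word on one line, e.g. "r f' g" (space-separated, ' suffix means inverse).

  after g': (1 7 4 3 6 5 2)
  after g': (1 4 6 2 7 3 5)
  after r': (1 6 2 3)(4 7)

g' g' r'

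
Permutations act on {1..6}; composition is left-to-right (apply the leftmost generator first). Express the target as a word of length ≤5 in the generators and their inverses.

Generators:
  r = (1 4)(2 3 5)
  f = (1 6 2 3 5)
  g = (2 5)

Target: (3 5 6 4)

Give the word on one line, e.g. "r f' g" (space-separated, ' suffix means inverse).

  after r: (1 4)(2 3 5)
  after f': (1 4 5 6)
  after r': (2 5 6 4 3)
  after g': (3 5 6 4)

r f' r' g'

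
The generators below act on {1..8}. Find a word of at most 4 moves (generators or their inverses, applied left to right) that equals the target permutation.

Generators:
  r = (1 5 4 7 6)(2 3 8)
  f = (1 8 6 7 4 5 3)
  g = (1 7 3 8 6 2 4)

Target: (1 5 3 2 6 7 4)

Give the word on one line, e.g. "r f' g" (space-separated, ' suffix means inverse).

g' r g f'

  after g': (1 4 2 6 8 3 7)
  after r: (1 7 5 4 3 6 2)
  after g: (1 3 2 7 5)(4 8 6)
  after f': (1 5 3 2 6 7 4)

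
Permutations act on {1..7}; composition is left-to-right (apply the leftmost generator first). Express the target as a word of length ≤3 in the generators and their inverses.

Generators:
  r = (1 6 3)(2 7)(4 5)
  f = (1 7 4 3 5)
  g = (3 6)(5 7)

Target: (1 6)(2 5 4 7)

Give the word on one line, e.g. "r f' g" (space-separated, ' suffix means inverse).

  after r': (1 3 6)(2 7)(4 5)
  after g: (1 6)(2 5 4 7)

r' g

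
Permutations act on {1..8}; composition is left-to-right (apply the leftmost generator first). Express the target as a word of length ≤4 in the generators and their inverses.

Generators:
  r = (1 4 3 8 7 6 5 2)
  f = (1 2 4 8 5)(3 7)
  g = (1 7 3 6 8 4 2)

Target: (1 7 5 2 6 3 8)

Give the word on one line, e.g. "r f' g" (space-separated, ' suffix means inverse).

f' f' r' f

  after f': (1 5 8 4 2)(3 7)
  after f': (1 8 2 5 4)
  after r': (1 3 4 2 6 7 8 5)
  after f: (1 7 5 2 6 3 8)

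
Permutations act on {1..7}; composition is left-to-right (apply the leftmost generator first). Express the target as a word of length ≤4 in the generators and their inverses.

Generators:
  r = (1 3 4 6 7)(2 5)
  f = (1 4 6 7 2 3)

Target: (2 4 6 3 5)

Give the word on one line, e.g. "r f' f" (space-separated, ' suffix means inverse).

  after r': (1 7 6 4 3)(2 5)
  after r': (1 6 3 7 4)
  after f: (1 7 6)(2 3)
  after r: (2 4 6 3 5)

r' r' f r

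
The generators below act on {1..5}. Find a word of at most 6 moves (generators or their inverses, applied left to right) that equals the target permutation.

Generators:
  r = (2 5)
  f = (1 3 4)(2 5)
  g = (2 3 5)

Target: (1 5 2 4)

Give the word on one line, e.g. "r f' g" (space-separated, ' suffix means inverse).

r' g' r' f g

  after r': (2 5)
  after g': (2 3)
  after r': (2 3 5)
  after f: (1 3 2 4)
  after g: (1 5 2 4)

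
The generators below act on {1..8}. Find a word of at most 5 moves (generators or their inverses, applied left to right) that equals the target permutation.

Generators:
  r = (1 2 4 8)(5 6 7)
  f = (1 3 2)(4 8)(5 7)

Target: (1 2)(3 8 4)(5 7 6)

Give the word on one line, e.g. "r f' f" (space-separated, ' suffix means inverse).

f r f

  after f: (1 3 2)(4 8)(5 7)
  after r: (1 3 4)(6 7)
  after f: (1 2)(3 8 4)(5 7 6)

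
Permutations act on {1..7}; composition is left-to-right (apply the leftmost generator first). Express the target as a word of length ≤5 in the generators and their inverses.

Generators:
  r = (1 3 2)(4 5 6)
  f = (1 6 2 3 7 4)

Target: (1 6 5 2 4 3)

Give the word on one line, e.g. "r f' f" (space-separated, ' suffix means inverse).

f' r f f r

  after f': (1 4 7 3 2 6)
  after r: (1 5 6 3)(2 4 7)
  after f: (1 5 2)(3 6 7)
  after f: (1 5 3 2 6 4)
  after r: (1 6 5 2 4 3)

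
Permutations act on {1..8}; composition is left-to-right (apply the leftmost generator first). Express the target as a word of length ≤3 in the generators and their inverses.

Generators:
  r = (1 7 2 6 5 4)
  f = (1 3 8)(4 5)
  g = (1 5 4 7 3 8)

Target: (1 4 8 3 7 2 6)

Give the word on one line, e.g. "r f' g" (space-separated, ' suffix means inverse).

r g'

  after r: (1 7 2 6 5 4)
  after g': (1 4 8 3 7 2 6)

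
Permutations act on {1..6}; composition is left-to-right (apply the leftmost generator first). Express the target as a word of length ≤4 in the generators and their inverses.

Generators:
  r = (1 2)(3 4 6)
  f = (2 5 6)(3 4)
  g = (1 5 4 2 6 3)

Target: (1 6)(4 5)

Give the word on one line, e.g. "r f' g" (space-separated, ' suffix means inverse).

  after g: (1 5 4 2 6 3)
  after r: (1 5 6 4)(2 3)
  after f': (1 2 4)(3 6)
  after g: (1 6)(4 5)

g r f' g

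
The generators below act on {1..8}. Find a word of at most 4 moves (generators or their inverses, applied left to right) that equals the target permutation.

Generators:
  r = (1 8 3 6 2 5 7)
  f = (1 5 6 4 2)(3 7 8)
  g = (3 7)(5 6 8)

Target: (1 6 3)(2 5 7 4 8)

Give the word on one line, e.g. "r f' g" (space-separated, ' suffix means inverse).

  after r': (1 7 5 2 6 3 8)
  after f: (1 8 5)(2 4)(6 7)
  after f: (1 3 7 4)(6 8)
  after r: (1 6 3)(2 5 7 4 8)

r' f f r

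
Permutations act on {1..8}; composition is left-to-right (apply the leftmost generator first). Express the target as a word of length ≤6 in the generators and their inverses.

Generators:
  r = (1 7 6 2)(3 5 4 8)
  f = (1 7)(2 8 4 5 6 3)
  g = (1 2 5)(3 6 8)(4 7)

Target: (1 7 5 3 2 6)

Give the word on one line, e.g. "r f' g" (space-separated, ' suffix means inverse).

  after r': (1 2 6 7)(3 8 4 5)
  after f: (1 8 5 2 3 4 6)
  after r': (1 4 7)(2 8 3 5 6)
  after g': (1 7 5 3 2 6)

r' f r' g'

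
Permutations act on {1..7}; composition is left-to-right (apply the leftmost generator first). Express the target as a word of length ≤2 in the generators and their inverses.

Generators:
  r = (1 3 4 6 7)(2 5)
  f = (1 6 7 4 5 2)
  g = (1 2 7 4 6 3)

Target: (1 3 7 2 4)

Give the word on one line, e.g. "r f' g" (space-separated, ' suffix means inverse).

r f'

  after r: (1 3 4 6 7)(2 5)
  after f': (1 3 7 2 4)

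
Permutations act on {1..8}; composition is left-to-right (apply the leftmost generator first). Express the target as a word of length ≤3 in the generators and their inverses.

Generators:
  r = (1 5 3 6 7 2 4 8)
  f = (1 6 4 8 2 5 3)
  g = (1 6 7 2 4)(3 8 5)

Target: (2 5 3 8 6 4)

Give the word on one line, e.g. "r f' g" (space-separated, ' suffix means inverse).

  after g: (1 6 7 2 4)(3 8 5)
  after r': (1 3 4 8)
  after f: (2 5 3 8 6 4)

g r' f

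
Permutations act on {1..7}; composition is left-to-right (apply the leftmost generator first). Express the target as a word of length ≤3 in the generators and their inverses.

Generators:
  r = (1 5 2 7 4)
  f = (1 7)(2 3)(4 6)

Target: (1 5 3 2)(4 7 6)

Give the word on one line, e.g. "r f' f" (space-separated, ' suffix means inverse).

r f

  after r: (1 5 2 7 4)
  after f: (1 5 3 2)(4 7 6)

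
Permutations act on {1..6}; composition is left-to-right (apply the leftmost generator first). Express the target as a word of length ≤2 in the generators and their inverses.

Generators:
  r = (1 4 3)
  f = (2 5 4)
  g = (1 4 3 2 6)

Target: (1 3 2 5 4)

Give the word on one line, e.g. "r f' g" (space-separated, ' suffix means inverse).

r' f

  after r': (1 3 4)
  after f: (1 3 2 5 4)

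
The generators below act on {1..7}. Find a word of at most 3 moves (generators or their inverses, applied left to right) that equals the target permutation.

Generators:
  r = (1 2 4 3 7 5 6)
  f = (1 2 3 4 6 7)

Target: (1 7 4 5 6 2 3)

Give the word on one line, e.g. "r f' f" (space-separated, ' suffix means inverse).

f r' f'

  after f: (1 2 3 4 6 7)
  after r': (2 4 5 7 6 3)
  after f': (1 7 4 5 6 2 3)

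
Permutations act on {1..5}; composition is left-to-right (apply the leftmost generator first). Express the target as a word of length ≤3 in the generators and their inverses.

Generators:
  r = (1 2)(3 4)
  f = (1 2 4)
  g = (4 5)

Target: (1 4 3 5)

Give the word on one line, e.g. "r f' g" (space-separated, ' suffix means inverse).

r g' f

  after r: (1 2)(3 4)
  after g': (1 2)(3 5 4)
  after f: (1 4 3 5)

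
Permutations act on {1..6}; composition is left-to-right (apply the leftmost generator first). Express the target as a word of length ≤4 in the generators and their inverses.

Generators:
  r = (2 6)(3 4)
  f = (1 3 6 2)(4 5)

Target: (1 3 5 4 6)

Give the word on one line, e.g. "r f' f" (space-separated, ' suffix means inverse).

r' f' f' f'

  after r': (2 6)(3 4)
  after f': (1 2 3 5 4)
  after f': (1 6 3 4 2)
  after f': (1 3 5 4 6)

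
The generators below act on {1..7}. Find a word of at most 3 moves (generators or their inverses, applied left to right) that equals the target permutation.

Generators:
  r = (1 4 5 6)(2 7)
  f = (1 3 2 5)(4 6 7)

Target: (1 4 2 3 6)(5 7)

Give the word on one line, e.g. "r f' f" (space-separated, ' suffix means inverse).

f' r'

  after f': (1 5 2 3)(4 7 6)
  after r': (1 4 2 3 6)(5 7)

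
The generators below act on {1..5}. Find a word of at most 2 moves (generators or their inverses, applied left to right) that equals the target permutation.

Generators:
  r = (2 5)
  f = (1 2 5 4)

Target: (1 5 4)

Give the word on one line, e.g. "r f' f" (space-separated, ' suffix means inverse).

  after f: (1 2 5 4)
  after r: (1 5 4)

f r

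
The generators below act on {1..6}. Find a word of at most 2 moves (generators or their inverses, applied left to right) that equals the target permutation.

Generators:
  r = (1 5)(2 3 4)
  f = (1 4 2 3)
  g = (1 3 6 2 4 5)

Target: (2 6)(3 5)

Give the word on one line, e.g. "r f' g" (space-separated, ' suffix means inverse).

r g

  after r: (1 5)(2 3 4)
  after g: (2 6)(3 5)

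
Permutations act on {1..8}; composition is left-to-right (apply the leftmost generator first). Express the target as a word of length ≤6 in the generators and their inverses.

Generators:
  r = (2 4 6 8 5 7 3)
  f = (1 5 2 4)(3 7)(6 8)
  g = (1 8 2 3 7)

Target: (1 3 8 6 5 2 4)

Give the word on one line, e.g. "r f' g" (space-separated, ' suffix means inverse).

  after g: (1 8 2 3 7)
  after r: (1 5 7)(4 6 8)
  after r: (1 7)(2 4 8 6 5 3)
  after g': (1 3 8 6 5 2 4)

g r r g'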